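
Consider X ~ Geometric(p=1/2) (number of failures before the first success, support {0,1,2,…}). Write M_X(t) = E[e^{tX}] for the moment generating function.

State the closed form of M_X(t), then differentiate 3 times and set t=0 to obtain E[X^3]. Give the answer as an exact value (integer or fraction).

M_X(t) = 1/(2*(1 - e^(t)/2))
M′(t) = e^(t)/(e^(2*t) - 4*e^(t) + 4)
M′′(t) = (-e^(2*t) - 2*e^(t))/(e^(3*t) - 6*e^(2*t) + 12*e^(t) - 8)
M′′′(t) = (e^(3*t) + 8*e^(2*t) + 4*e^(t))/(e^(4*t) - 8*e^(3*t) + 24*e^(2*t) - 32*e^(t) + 16)

E[X^3] = M′′′(0) = 13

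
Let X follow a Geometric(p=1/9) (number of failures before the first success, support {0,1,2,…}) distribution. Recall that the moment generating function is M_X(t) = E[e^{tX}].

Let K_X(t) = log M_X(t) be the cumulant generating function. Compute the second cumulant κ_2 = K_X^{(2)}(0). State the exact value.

κ_2 = d^2K/dt^2 |_{t=0} = 72

M_X(t) = 1/(9*(1 - 8*e^(t)/9))
K_X(t) = log M_X(t) = -log(1 - 8*e^(t)/9) - 2*log(3)
dK/dt = -8*e^(t)/(8*e^(t) - 9)
d^2K/dt^2 = 72*e^(t)/(64*e^(2*t) - 144*e^(t) + 81)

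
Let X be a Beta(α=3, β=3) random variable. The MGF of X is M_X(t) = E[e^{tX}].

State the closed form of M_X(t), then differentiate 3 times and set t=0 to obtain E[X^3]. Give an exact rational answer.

M_X(t) = ₁F₁(3; 6; t)
M^(3)(t) = 5*₁F₁(6; 9; t)/28

E[X^3] = M^(3)(0) = 5/28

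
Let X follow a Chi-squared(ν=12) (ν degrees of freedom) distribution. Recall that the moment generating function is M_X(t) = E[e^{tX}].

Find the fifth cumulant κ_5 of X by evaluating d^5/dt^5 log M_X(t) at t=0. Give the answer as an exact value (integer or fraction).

M_X(t) = (1 - 2*t)^(-6)
K_X(t) = log M_X(t) = -6*log(1 - 2*t)
dK/dt = -12/(2*t - 1)
d^2K/dt^2 = 24/(4*t^2 - 4*t + 1)
d^3K/dt^3 = -96/(8*t^3 - 12*t^2 + 6*t - 1)
d^4K/dt^4 = 576/(16*t^4 - 32*t^3 + 24*t^2 - 8*t + 1)
d^5K/dt^5 = -4608/(32*t^5 - 80*t^4 + 80*t^3 - 40*t^2 + 10*t - 1)

κ_5 = d^5K/dt^5 |_{t=0} = 4608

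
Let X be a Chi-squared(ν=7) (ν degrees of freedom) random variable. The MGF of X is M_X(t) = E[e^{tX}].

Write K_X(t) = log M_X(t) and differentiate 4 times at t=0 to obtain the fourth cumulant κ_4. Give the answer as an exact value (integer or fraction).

κ_4 = K^(4)(0) = 336

M_X(t) = (1 - 2*t)^(-7/2)
K_X(t) = log M_X(t) = -7*log(1 - 2*t)/2
K^(4)(t) = 336/(16*t^4 - 32*t^3 + 24*t^2 - 8*t + 1)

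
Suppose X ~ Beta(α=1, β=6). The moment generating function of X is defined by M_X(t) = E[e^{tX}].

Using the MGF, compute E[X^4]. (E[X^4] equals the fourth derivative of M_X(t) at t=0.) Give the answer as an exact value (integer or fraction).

E[X^4] = d^4M/dt^4 |_{t=0} = 1/210

M_X(t) = ₁F₁(1; 7; t)
dM/dt = ₁F₁(2; 8; t)/7
d^2M/dt^2 = ₁F₁(3; 9; t)/28
d^3M/dt^3 = ₁F₁(4; 10; t)/84
d^4M/dt^4 = ₁F₁(5; 11; t)/210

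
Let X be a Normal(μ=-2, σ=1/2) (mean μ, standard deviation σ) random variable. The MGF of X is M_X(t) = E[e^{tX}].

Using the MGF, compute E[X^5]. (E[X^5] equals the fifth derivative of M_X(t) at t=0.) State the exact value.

M_X(t) = e^(t^2/8 - 2*t)
D^5[M](t) = (t^5*e^(t^2/8) - 40*t^4*e^(t^2/8) + 680*t^3*e^(t^2/8) - 6080*t^2*e^(t^2/8) + 28400*t*e^(t^2/8) - 55168*e^(t^2/8))*e^(-2*t)/1024

E[X^5] = D^5[M](0) = -431/8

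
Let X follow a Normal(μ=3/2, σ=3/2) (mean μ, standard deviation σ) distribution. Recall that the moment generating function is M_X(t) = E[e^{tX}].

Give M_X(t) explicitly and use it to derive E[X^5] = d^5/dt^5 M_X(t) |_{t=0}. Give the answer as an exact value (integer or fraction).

E[X^5] = M′′′′′(0) = 3159/16

M_X(t) = e^(9*t^2/8 + 3*t/2)
M′(t) = 9*t*e^(3*t/2)*e^(9*t^2/8)/4 + 3*e^(3*t/2)*e^(9*t^2/8)/2
M′′(t) = 81*t^2*e^(3*t/2)*e^(9*t^2/8)/16 + 27*t*e^(3*t/2)*e^(9*t^2/8)/4 + 9*e^(3*t/2)*e^(9*t^2/8)/2
M′′′(t) = 729*t^3*e^(3*t/2)*e^(9*t^2/8)/64 + 729*t^2*e^(3*t/2)*e^(9*t^2/8)/32 + 243*t*e^(3*t/2)*e^(9*t^2/8)/8 + 27*e^(3*t/2)*e^(9*t^2/8)/2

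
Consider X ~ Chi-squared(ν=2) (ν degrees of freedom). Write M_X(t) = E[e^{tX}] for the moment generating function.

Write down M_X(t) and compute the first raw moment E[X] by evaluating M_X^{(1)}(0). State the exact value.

E[X] = M′(0) = 2

M_X(t) = 1/(1 - 2*t)
M′(t) = 2/(4*t^2 - 4*t + 1)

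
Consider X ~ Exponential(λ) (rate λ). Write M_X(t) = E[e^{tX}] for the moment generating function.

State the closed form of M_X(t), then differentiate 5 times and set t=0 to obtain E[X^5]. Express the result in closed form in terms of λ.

M_X(t) = λ/(λ - t)
D^5[M](t) = 120*λ/(λ^6 - 6*λ^5*t + 15*λ^4*t^2 - 20*λ^3*t^3 + 15*λ^2*t^4 - 6*λ*t^5 + t^6)

E[X^5] = D^5[M](0) = 120/λ^5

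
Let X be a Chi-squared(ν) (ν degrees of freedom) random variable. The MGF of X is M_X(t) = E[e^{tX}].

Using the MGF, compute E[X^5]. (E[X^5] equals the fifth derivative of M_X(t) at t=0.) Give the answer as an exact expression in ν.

E[X^5] = M′′′′′(0) = ν*(ν^4 + 20*ν^3 + 140*ν^2 + 400*ν + 384)

M_X(t) = (1 - 2*t)^(-ν/2)
M′(t) = -ν/(2*t*(1 - 2*t)^(ν/2) - (1 - 2*t)^(ν/2))
M′′(t) = (ν^2 + 2*ν)/(4*t^2*(1 - 2*t)^(ν/2) - 4*t*(1 - 2*t)^(ν/2) + (1 - 2*t)^(ν/2))
M′′′(t) = (-ν^3 - 6*ν^2 - 8*ν)/(8*t^3*(1 - 2*t)^(ν/2) - 12*t^2*(1 - 2*t)^(ν/2) + 6*t*(1 - 2*t)^(ν/2) - (1 - 2*t)^(ν/2))
M′′′′(t) = (ν^4 + 12*ν^3 + 44*ν^2 + 48*ν)/(16*t^4*(1 - 2*t)^(ν/2) - 32*t^3*(1 - 2*t)^(ν/2) + 24*t^2*(1 - 2*t)^(ν/2) - 8*t*(1 - 2*t)^(ν/2) + (1 - 2*t)^(ν/2))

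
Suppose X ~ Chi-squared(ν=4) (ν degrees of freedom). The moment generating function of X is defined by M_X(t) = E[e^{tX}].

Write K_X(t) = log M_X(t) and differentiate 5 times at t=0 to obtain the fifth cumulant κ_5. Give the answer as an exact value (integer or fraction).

M_X(t) = (1 - 2*t)^(-2)
K_X(t) = log M_X(t) = -2*log(1 - 2*t)
K′(t) = -4/(2*t - 1)
K′′(t) = 8/(4*t^2 - 4*t + 1)
K′′′(t) = -32/(8*t^3 - 12*t^2 + 6*t - 1)
K′′′′(t) = 192/(16*t^4 - 32*t^3 + 24*t^2 - 8*t + 1)
K′′′′′(t) = -1536/(32*t^5 - 80*t^4 + 80*t^3 - 40*t^2 + 10*t - 1)

κ_5 = K′′′′′(0) = 1536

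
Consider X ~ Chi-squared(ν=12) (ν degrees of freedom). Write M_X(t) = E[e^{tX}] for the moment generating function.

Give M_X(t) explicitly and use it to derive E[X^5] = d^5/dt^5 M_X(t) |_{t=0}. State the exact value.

E[X^5] = M^(5)(0) = 967680

M_X(t) = (1 - 2*t)^(-6)
M^(5)(t) = -967680/(2048*t^11 - 11264*t^10 + 28160*t^9 - 42240*t^8 + 42240*t^7 - 29568*t^6 + 14784*t^5 - 5280*t^4 + 1320*t^3 - 220*t^2 + 22*t - 1)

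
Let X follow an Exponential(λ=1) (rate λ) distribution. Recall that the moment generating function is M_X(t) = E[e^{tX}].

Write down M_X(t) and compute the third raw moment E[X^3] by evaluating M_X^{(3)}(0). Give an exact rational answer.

E[X^3] = M^(3)(0) = 6

M_X(t) = 1/(1 - t)
M^(3)(t) = 6/(t^4 - 4*t^3 + 6*t^2 - 4*t + 1)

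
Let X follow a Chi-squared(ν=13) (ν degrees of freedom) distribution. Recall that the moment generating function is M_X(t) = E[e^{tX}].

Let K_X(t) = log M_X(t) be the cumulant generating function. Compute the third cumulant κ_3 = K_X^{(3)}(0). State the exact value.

M_X(t) = (1 - 2*t)^(-13/2)
K_X(t) = log M_X(t) = -13*log(1 - 2*t)/2
K′(t) = -13/(2*t - 1)
K′′(t) = 26/(4*t^2 - 4*t + 1)
K′′′(t) = -104/(8*t^3 - 12*t^2 + 6*t - 1)

κ_3 = K′′′(0) = 104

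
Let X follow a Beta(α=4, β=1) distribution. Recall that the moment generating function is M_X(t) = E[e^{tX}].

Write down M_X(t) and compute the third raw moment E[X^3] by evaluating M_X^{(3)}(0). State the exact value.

M_X(t) = ₁F₁(4; 5; t)
M^(3)(t) = 4*₁F₁(7; 8; t)/7

E[X^3] = M^(3)(0) = 4/7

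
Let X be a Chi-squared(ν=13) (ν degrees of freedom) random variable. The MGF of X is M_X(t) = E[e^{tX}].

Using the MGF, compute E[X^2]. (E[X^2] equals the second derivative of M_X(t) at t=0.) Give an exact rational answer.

M_X(t) = (1 - 2*t)^(-13/2)

E[X^2] = D^2[M](0) = 195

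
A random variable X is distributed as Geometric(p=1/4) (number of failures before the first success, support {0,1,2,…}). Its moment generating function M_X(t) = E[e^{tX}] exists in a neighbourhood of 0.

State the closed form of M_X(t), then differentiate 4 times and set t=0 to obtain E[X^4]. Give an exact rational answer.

M_X(t) = 1/(4*(1 - 3*e^(t)/4))
dM/dt = 3*e^(t)/(9*e^(2*t) - 24*e^(t) + 16)
d^2M/dt^2 = (-9*e^(2*t) - 12*e^(t))/(27*e^(3*t) - 108*e^(2*t) + 144*e^(t) - 64)
d^3M/dt^3 = (27*e^(3*t) + 144*e^(2*t) + 48*e^(t))/(81*e^(4*t) - 432*e^(3*t) + 864*e^(2*t) - 768*e^(t) + 256)
d^4M/dt^4 = (-81*e^(4*t) - 1188*e^(3*t) - 1584*e^(2*t) - 192*e^(t))/(243*e^(5*t) - 1620*e^(4*t) + 4320*e^(3*t) - 5760*e^(2*t) + 3840*e^(t) - 1024)

E[X^4] = d^4M/dt^4 |_{t=0} = 3045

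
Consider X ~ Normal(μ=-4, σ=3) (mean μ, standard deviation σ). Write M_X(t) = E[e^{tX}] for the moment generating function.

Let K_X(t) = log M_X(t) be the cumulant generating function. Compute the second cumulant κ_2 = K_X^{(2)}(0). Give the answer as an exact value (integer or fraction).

M_X(t) = e^(9*t^2/2 - 4*t)
K_X(t) = log M_X(t) = 9*t^2/2 - 4*t
K′(t) = 9*t - 4
K′′(t) = 9

κ_2 = K′′(0) = 9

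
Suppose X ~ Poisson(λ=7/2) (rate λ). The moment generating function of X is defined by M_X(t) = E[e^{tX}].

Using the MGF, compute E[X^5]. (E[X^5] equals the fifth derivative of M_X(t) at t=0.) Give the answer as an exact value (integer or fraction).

M_X(t) = e^(7*e^(t)/2 - 7/2)
M^(5)(t) = (16807*e^(5*t)*e^(7*e^(t)/2) + 48020*e^(4*t)*e^(7*e^(t)/2) + 34300*e^(3*t)*e^(7*e^(t)/2) + 5880*e^(2*t)*e^(7*e^(t)/2) + 112*e^(t)*e^(7*e^(t)/2))*e^(-7/2)/32

E[X^5] = M^(5)(0) = 105119/32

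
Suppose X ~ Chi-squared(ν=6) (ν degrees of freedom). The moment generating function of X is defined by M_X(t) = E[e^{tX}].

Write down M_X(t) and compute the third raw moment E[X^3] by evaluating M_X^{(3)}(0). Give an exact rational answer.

E[X^3] = D^3[M](0) = 480

M_X(t) = (1 - 2*t)^(-3)
D^3[M](t) = 480/(64*t^6 - 192*t^5 + 240*t^4 - 160*t^3 + 60*t^2 - 12*t + 1)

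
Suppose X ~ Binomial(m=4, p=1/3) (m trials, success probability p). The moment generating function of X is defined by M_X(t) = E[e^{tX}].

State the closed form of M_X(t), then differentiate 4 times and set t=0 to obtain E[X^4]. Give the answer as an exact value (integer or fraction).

M_X(t) = (e^(t)/3 + 2/3)^4
D^4[M](t) = 256*e^(4*t)/81 + 8*e^(3*t) + 128*e^(2*t)/27 + 32*e^(t)/81

E[X^4] = D^4[M](0) = 440/27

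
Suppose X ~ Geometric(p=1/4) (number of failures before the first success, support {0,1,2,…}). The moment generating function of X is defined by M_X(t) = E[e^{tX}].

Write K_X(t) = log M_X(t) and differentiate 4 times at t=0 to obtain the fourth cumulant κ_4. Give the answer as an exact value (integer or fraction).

M_X(t) = 1/(4*(1 - 3*e^(t)/4))
K_X(t) = log M_X(t) = -log(1 - 3*e^(t)/4) - 2*log(2)
dK/dt = -3*e^(t)/(3*e^(t) - 4)
d^2K/dt^2 = 12*e^(t)/(9*e^(2*t) - 24*e^(t) + 16)
d^3K/dt^3 = (-36*e^(2*t) - 48*e^(t))/(27*e^(3*t) - 108*e^(2*t) + 144*e^(t) - 64)
d^4K/dt^4 = (108*e^(3*t) + 576*e^(2*t) + 192*e^(t))/(81*e^(4*t) - 432*e^(3*t) + 864*e^(2*t) - 768*e^(t) + 256)

κ_4 = d^4K/dt^4 |_{t=0} = 876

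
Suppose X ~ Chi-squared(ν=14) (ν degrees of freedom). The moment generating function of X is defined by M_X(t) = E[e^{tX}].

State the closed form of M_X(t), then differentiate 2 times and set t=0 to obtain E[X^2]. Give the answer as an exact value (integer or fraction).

E[X^2] = D^2[M](0) = 224

M_X(t) = (1 - 2*t)^(-7)
D^2[M](t) = -224/(512*t^9 - 2304*t^8 + 4608*t^7 - 5376*t^6 + 4032*t^5 - 2016*t^4 + 672*t^3 - 144*t^2 + 18*t - 1)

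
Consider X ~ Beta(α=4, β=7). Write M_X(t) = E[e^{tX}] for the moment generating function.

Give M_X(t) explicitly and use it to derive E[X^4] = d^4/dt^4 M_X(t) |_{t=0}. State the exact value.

E[X^4] = M^(4)(0) = 5/143

M_X(t) = ₁F₁(4; 11; t)
M^(4)(t) = 5*₁F₁(8; 15; t)/143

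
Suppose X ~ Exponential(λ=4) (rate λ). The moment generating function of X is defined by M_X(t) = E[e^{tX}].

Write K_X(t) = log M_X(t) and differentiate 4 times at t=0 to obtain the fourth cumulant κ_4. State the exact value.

M_X(t) = 4/(4 - t)
K_X(t) = log M_X(t) = -log(4 - t) + 2*log(2)
dK/dt = -1/(t - 4)
d^2K/dt^2 = 1/(t^2 - 8*t + 16)
d^3K/dt^3 = -2/(t^3 - 12*t^2 + 48*t - 64)
d^4K/dt^4 = 6/(t^4 - 16*t^3 + 96*t^2 - 256*t + 256)

κ_4 = d^4K/dt^4 |_{t=0} = 3/128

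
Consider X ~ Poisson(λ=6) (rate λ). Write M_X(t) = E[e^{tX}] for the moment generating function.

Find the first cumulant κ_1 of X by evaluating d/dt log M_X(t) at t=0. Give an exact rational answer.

M_X(t) = e^(6*e^(t) - 6)
K_X(t) = log M_X(t) = 6*e^(t) - 6
D[K](t) = 6*e^(t)

κ_1 = D[K](0) = 6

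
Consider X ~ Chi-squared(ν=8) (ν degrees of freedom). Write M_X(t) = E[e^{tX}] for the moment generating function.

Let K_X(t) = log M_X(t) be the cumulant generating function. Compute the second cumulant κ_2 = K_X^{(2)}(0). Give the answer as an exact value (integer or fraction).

κ_2 = K^(2)(0) = 16

M_X(t) = (1 - 2*t)^(-4)
K_X(t) = log M_X(t) = -4*log(1 - 2*t)
K^(2)(t) = 16/(4*t^2 - 4*t + 1)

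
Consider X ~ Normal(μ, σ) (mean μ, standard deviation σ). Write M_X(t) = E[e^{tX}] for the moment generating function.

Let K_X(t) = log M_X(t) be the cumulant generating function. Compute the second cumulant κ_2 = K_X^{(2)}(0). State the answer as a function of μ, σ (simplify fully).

M_X(t) = e^(μ*t + σ^2*t^2/2)
K_X(t) = log M_X(t) = μ*t + σ^2*t^2/2
D^2[K](t) = σ^2

κ_2 = D^2[K](0) = σ^2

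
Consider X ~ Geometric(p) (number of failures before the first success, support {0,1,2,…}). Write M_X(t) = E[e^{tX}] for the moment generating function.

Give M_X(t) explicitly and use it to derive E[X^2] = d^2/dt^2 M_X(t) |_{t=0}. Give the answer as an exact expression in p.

M_X(t) = p/(-(1 - p)*e^(t) + 1)

E[X^2] = M^(2)(0) = 1 - 3/p + 2/p^2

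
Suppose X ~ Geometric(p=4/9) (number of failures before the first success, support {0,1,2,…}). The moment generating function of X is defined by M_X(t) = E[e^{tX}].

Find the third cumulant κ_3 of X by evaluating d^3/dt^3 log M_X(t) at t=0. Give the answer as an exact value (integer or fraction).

M_X(t) = 4/(9*(1 - 5*e^(t)/9))
K_X(t) = log M_X(t) = -log(1 - 5*e^(t)/9) - 2*log(3) + 2*log(2)
K′(t) = -5*e^(t)/(5*e^(t) - 9)
K′′(t) = 45*e^(t)/(25*e^(2*t) - 90*e^(t) + 81)
K′′′(t) = (-225*e^(2*t) - 405*e^(t))/(125*e^(3*t) - 675*e^(2*t) + 1215*e^(t) - 729)

κ_3 = K′′′(0) = 315/32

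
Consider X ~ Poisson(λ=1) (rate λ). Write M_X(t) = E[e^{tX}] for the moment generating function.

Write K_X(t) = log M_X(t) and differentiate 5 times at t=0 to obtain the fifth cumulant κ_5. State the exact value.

M_X(t) = e^(e^(t) - 1)
K_X(t) = log M_X(t) = e^(t) - 1
D^5[K](t) = e^(t)

κ_5 = D^5[K](0) = 1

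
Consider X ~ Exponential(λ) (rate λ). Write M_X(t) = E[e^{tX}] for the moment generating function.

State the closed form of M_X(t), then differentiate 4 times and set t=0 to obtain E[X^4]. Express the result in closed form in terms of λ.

M_X(t) = λ/(λ - t)
dM/dt = λ/(λ^2 - 2*λ*t + t^2)
d^2M/dt^2 = -2*λ/(-λ^3 + 3*λ^2*t - 3*λ*t^2 + t^3)
d^3M/dt^3 = 6*λ/(λ^4 - 4*λ^3*t + 6*λ^2*t^2 - 4*λ*t^3 + t^4)
d^4M/dt^4 = -24*λ/(-λ^5 + 5*λ^4*t - 10*λ^3*t^2 + 10*λ^2*t^3 - 5*λ*t^4 + t^5)

E[X^4] = d^4M/dt^4 |_{t=0} = 24/λ^4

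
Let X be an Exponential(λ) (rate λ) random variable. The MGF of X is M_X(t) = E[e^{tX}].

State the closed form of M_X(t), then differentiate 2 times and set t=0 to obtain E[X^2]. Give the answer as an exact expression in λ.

E[X^2] = M^(2)(0) = 2/λ^2

M_X(t) = λ/(λ - t)
M^(2)(t) = -2*λ/(-λ^3 + 3*λ^2*t - 3*λ*t^2 + t^3)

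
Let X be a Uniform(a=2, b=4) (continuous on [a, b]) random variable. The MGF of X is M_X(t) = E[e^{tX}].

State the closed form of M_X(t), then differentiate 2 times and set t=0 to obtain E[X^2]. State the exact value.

M_X(t) = (e^(4*t) - e^(2*t))/(2*t)
M^(2)(t) = (8*t^2*e^(4*t) - 2*t^2*e^(2*t) - 4*t*e^(4*t) + 2*t*e^(2*t) + e^(4*t) - e^(2*t))/t^3

E[X^2] = M^(2)(0) = 28/3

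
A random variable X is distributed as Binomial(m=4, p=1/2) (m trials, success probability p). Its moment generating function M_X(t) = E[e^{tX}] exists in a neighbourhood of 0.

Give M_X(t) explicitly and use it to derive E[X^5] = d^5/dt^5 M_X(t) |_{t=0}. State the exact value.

E[X^5] = d^5M/dt^5 |_{t=0} = 137

M_X(t) = (e^(t)/2 + 1/2)^4
dM/dt = e^(4*t)/4 + 3*e^(3*t)/4 + 3*e^(2*t)/4 + e^(t)/4
d^2M/dt^2 = e^(4*t) + 9*e^(3*t)/4 + 3*e^(2*t)/2 + e^(t)/4
d^3M/dt^3 = 4*e^(4*t) + 27*e^(3*t)/4 + 3*e^(2*t) + e^(t)/4
d^4M/dt^4 = 16*e^(4*t) + 81*e^(3*t)/4 + 6*e^(2*t) + e^(t)/4
d^5M/dt^5 = 64*e^(4*t) + 243*e^(3*t)/4 + 12*e^(2*t) + e^(t)/4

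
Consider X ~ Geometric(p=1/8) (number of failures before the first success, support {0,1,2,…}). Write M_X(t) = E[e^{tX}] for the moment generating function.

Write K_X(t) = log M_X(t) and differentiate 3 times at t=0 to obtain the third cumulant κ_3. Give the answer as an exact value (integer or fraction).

M_X(t) = 1/(8*(1 - 7*e^(t)/8))
K_X(t) = log M_X(t) = -log(1 - 7*e^(t)/8) - 3*log(2)
K^(3)(t) = (-392*e^(2*t) - 448*e^(t))/(343*e^(3*t) - 1176*e^(2*t) + 1344*e^(t) - 512)

κ_3 = K^(3)(0) = 840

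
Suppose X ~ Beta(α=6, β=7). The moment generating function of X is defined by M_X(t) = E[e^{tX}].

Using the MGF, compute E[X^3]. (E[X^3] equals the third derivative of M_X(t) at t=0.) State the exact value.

E[X^3] = d^3M/dt^3 |_{t=0} = 8/65

M_X(t) = ₁F₁(6; 13; t)
dM/dt = 6*₁F₁(7; 14; t)/13
d^2M/dt^2 = 3*₁F₁(8; 15; t)/13
d^3M/dt^3 = 8*₁F₁(9; 16; t)/65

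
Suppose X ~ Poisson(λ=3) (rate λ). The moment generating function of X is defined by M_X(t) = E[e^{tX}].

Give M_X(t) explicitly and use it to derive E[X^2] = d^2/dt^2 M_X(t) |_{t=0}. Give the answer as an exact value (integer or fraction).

M_X(t) = e^(3*e^(t) - 3)
M′(t) = 3*e^(-3)*e^(t)*e^(3*e^(t))
M′′(t) = (9*e^(2*t)*e^(3*e^(t)) + 3*e^(t)*e^(3*e^(t)))*e^(-3)

E[X^2] = M′′(0) = 12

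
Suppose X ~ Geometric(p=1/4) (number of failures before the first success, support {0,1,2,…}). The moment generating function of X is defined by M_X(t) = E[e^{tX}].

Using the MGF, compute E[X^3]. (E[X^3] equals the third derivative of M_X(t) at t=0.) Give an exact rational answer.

E[X^3] = M′′′(0) = 219

M_X(t) = 1/(4*(1 - 3*e^(t)/4))
M′(t) = 3*e^(t)/(9*e^(2*t) - 24*e^(t) + 16)
M′′(t) = (-9*e^(2*t) - 12*e^(t))/(27*e^(3*t) - 108*e^(2*t) + 144*e^(t) - 64)
M′′′(t) = (27*e^(3*t) + 144*e^(2*t) + 48*e^(t))/(81*e^(4*t) - 432*e^(3*t) + 864*e^(2*t) - 768*e^(t) + 256)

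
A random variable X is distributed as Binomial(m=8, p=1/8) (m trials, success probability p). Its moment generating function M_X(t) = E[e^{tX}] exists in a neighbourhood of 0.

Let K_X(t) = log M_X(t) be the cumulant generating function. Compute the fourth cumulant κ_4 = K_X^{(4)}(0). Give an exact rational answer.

κ_4 = D^4[K](0) = 77/256

M_X(t) = (e^(t)/8 + 7/8)^8
K_X(t) = log M_X(t) = 8*log(e^(t)/8 + 7/8)
D^4[K](t) = (56*e^(3*t) - 1568*e^(2*t) + 2744*e^(t))/(e^(4*t) + 28*e^(3*t) + 294*e^(2*t) + 1372*e^(t) + 2401)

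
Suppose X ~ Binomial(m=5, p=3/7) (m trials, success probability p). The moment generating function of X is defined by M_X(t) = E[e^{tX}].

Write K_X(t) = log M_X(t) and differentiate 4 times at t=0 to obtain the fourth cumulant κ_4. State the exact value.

κ_4 = D^4[K](0) = -1380/2401

M_X(t) = (3*e^(t)/7 + 4/7)^5
K_X(t) = log M_X(t) = 5*log(3*e^(t)/7 + 4/7)
D^4[K](t) = (540*e^(3*t) - 2880*e^(2*t) + 960*e^(t))/(81*e^(4*t) + 432*e^(3*t) + 864*e^(2*t) + 768*e^(t) + 256)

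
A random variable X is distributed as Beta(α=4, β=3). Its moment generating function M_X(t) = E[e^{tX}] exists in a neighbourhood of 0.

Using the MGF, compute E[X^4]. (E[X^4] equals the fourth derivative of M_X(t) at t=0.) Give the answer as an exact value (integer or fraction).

E[X^4] = d^4M/dt^4 |_{t=0} = 1/6

M_X(t) = ₁F₁(4; 7; t)
dM/dt = 4*₁F₁(5; 8; t)/7
d^2M/dt^2 = 5*₁F₁(6; 9; t)/14
d^3M/dt^3 = 5*₁F₁(7; 10; t)/21
d^4M/dt^4 = ₁F₁(8; 11; t)/6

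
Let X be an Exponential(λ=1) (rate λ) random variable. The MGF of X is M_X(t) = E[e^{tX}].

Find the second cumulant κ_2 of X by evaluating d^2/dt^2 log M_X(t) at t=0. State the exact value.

κ_2 = K′′(0) = 1

M_X(t) = 1/(1 - t)
K_X(t) = log M_X(t) = -log(1 - t)
K′(t) = -1/(t - 1)
K′′(t) = 1/(t^2 - 2*t + 1)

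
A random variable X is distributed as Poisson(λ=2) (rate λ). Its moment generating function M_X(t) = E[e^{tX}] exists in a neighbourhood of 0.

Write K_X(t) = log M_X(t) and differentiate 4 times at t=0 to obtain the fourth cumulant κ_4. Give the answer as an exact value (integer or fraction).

κ_4 = D^4[K](0) = 2

M_X(t) = e^(2*e^(t) - 2)
K_X(t) = log M_X(t) = 2*e^(t) - 2
D^4[K](t) = 2*e^(t)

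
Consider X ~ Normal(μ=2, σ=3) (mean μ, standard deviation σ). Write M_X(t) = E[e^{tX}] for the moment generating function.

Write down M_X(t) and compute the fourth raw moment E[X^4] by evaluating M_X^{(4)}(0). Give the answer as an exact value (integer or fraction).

M_X(t) = e^(9*t^2/2 + 2*t)
D^4[M](t) = 6561*t^4*e^(2*t)*e^(9*t^2/2) + 5832*t^3*e^(2*t)*e^(9*t^2/2) + 6318*t^2*e^(2*t)*e^(9*t^2/2) + 2232*t*e^(2*t)*e^(9*t^2/2) + 475*e^(2*t)*e^(9*t^2/2)

E[X^4] = D^4[M](0) = 475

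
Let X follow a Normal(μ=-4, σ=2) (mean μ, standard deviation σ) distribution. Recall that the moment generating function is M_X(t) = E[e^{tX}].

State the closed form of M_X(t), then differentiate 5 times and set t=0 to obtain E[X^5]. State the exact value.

M_X(t) = e^(2*t^2 - 4*t)
D^5[M](t) = (1024*t^5*e^(2*t^2) - 5120*t^4*e^(2*t^2) + 12800*t^3*e^(2*t^2) - 17920*t^2*e^(2*t^2) + 13760*t*e^(2*t^2) - 4544*e^(2*t^2))*e^(-4*t)

E[X^5] = D^5[M](0) = -4544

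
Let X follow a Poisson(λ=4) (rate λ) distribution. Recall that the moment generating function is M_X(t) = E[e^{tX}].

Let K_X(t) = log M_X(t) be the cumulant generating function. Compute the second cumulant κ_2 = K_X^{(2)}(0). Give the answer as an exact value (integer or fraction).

M_X(t) = e^(4*e^(t) - 4)
K_X(t) = log M_X(t) = 4*e^(t) - 4
D^2[K](t) = 4*e^(t)

κ_2 = D^2[K](0) = 4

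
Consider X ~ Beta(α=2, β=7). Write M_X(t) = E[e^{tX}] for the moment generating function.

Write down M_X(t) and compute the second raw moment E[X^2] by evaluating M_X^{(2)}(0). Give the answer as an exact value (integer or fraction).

M_X(t) = ₁F₁(2; 9; t)
M^(2)(t) = ₁F₁(4; 11; t)/15

E[X^2] = M^(2)(0) = 1/15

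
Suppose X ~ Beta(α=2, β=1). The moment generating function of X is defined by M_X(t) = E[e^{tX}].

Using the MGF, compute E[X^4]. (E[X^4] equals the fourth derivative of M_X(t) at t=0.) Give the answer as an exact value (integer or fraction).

M_X(t) = ₁F₁(2; 3; t)
D^4[M](t) = ₁F₁(6; 7; t)/3

E[X^4] = D^4[M](0) = 1/3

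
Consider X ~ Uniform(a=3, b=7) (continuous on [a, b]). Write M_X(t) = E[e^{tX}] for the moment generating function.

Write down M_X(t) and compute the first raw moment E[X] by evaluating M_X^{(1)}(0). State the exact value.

M_X(t) = (e^(7*t) - e^(3*t))/(4*t)
M^(1)(t) = (7*t*e^(7*t) - 3*t*e^(3*t) - e^(7*t) + e^(3*t))/(4*t^2)

E[X] = M^(1)(0) = 5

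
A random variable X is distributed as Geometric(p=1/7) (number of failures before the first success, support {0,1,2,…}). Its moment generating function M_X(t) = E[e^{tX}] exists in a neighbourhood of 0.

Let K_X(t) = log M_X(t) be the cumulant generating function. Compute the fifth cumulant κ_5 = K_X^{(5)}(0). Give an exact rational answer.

M_X(t) = 1/(7*(1 - 6*e^(t)/7))
K_X(t) = log M_X(t) = -log(1 - 6*e^(t)/7) - log(7)
K′(t) = -6*e^(t)/(6*e^(t) - 7)
K′′(t) = 42*e^(t)/(36*e^(2*t) - 84*e^(t) + 49)
K′′′(t) = (-252*e^(2*t) - 294*e^(t))/(216*e^(3*t) - 756*e^(2*t) + 882*e^(t) - 343)
K′′′′(t) = (1512*e^(3*t) + 7056*e^(2*t) + 2058*e^(t))/(1296*e^(4*t) - 6048*e^(3*t) + 10584*e^(2*t) - 8232*e^(t) + 2401)
K′′′′′(t) = (-9072*e^(4*t) - 116424*e^(3*t) - 135828*e^(2*t) - 14406*e^(t))/(7776*e^(5*t) - 45360*e^(4*t) + 105840*e^(3*t) - 123480*e^(2*t) + 72030*e^(t) - 16807)

κ_5 = K′′′′′(0) = 275730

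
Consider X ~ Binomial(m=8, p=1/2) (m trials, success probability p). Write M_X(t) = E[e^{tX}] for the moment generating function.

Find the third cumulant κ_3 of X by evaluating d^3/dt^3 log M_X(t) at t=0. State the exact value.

κ_3 = D^3[K](0) = 0

M_X(t) = (e^(t)/2 + 1/2)^8
K_X(t) = log M_X(t) = 8*log(e^(t)/2 + 1/2)
D^3[K](t) = (-8*e^(2*t) + 8*e^(t))/(e^(3*t) + 3*e^(2*t) + 3*e^(t) + 1)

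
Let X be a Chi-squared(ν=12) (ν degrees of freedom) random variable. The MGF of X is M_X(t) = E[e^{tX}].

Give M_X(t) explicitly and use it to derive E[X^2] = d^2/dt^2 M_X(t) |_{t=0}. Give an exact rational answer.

E[X^2] = M^(2)(0) = 168

M_X(t) = (1 - 2*t)^(-6)
M^(2)(t) = 168/(256*t^8 - 1024*t^7 + 1792*t^6 - 1792*t^5 + 1120*t^4 - 448*t^3 + 112*t^2 - 16*t + 1)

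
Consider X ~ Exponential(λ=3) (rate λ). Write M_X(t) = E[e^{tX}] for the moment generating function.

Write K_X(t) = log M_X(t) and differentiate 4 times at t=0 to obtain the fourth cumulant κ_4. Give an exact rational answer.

M_X(t) = 3/(3 - t)
K_X(t) = log M_X(t) = -log(3 - t) + log(3)
K′(t) = -1/(t - 3)
K′′(t) = 1/(t^2 - 6*t + 9)
K′′′(t) = -2/(t^3 - 9*t^2 + 27*t - 27)
K′′′′(t) = 6/(t^4 - 12*t^3 + 54*t^2 - 108*t + 81)

κ_4 = K′′′′(0) = 2/27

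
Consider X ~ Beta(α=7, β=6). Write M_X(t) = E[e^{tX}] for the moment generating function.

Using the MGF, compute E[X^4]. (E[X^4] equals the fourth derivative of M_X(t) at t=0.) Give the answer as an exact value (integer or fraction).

E[X^4] = d^4M/dt^4 |_{t=0} = 3/26

M_X(t) = ₁F₁(7; 13; t)
dM/dt = 7*₁F₁(8; 14; t)/13
d^2M/dt^2 = 4*₁F₁(9; 15; t)/13
d^3M/dt^3 = 12*₁F₁(10; 16; t)/65
d^4M/dt^4 = 3*₁F₁(11; 17; t)/26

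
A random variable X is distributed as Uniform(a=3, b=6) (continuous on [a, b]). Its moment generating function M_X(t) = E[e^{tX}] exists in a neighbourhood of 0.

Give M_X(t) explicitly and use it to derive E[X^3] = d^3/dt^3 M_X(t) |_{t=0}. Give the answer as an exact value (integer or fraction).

M_X(t) = (e^(6*t) - e^(3*t))/(3*t)
dM/dt = (6*t*e^(6*t) - 3*t*e^(3*t) - e^(6*t) + e^(3*t))/(3*t^2)
d^2M/dt^2 = (36*t^2*e^(6*t) - 9*t^2*e^(3*t) - 12*t*e^(6*t) + 6*t*e^(3*t) + 2*e^(6*t) - 2*e^(3*t))/(3*t^3)
d^3M/dt^3 = (72*t^3*e^(6*t) - 9*t^3*e^(3*t) - 36*t^2*e^(6*t) + 9*t^2*e^(3*t) + 12*t*e^(6*t) - 6*t*e^(3*t) - 2*e^(6*t) + 2*e^(3*t))/t^4

E[X^3] = d^3M/dt^3 |_{t=0} = 405/4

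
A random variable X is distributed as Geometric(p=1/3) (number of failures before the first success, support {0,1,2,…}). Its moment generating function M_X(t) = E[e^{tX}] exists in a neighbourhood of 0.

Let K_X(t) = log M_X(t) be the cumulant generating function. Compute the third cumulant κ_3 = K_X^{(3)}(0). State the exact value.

κ_3 = D^3[K](0) = 30

M_X(t) = 1/(3*(1 - 2*e^(t)/3))
K_X(t) = log M_X(t) = -log(1 - 2*e^(t)/3) - log(3)
D^3[K](t) = (-12*e^(2*t) - 18*e^(t))/(8*e^(3*t) - 36*e^(2*t) + 54*e^(t) - 27)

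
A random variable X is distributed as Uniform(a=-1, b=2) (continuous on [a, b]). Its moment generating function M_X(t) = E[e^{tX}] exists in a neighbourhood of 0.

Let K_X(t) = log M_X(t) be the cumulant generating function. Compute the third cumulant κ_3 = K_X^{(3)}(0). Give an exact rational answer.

κ_3 = d^3K/dt^3 |_{t=0} = 0

M_X(t) = (e^(2*t) - e^(-t))/(3*t)
K_X(t) = log M_X(t) = -log(t) + log(e^(2*t) - e^(-t)) - log(3)
dK/dt = (2*t*e^(3*t) + t - e^(3*t) + 1)/(t*e^(3*t) - t)
d^2K/dt^2 = (-9*t^2*e^(3*t) + e^(6*t) - 2*e^(3*t) + 1)/(t^2*e^(6*t) - 2*t^2*e^(3*t) + t^2)
d^3K/dt^3 = (27*t^3*e^(6*t) + 27*t^3*e^(3*t) - 2*e^(9*t) + 6*e^(6*t) - 6*e^(3*t) + 2)/(t^3*e^(9*t) - 3*t^3*e^(6*t) + 3*t^3*e^(3*t) - t^3)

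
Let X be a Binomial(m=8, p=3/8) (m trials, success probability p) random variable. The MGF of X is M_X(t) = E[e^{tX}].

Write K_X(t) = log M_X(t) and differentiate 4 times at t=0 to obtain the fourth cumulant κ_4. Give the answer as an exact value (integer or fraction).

M_X(t) = (3*e^(t)/8 + 5/8)^8
K_X(t) = log M_X(t) = 8*log(3*e^(t)/8 + 5/8)
K′(t) = 24*e^(t)/(3*e^(t) + 5)
K′′(t) = 120*e^(t)/(9*e^(2*t) + 30*e^(t) + 25)
K′′′(t) = (-360*e^(2*t) + 600*e^(t))/(27*e^(3*t) + 135*e^(2*t) + 225*e^(t) + 125)
K′′′′(t) = (1080*e^(3*t) - 7200*e^(2*t) + 3000*e^(t))/(81*e^(4*t) + 540*e^(3*t) + 1350*e^(2*t) + 1500*e^(t) + 625)

κ_4 = K′′′′(0) = -195/256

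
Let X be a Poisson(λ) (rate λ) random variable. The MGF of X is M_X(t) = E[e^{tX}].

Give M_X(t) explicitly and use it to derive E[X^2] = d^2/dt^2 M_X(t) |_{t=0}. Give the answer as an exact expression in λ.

M_X(t) = e^(λ*(e^(t) - 1))
D^2[M](t) = (λ^2*e^(2*t)*e^(λ*e^(t)) + λ*e^(t)*e^(λ*e^(t)))*e^(-λ)

E[X^2] = D^2[M](0) = λ*(λ + 1)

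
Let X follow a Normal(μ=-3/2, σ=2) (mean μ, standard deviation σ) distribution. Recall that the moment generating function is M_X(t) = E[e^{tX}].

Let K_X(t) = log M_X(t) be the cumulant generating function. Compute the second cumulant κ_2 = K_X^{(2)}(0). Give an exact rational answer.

M_X(t) = e^(2*t^2 - 3*t/2)
K_X(t) = log M_X(t) = 2*t^2 - 3*t/2
D^2[K](t) = 4

κ_2 = D^2[K](0) = 4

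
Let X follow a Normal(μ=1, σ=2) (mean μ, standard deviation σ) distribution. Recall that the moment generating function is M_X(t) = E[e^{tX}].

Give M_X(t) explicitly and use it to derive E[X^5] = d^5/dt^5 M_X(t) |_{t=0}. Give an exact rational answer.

M_X(t) = e^(2*t^2 + t)
dM/dt = 4*t*e^(t)*e^(2*t^2) + e^(t)*e^(2*t^2)
d^2M/dt^2 = 16*t^2*e^(t)*e^(2*t^2) + 8*t*e^(t)*e^(2*t^2) + 5*e^(t)*e^(2*t^2)
d^3M/dt^3 = 64*t^3*e^(t)*e^(2*t^2) + 48*t^2*e^(t)*e^(2*t^2) + 60*t*e^(t)*e^(2*t^2) + 13*e^(t)*e^(2*t^2)
d^4M/dt^4 = 256*t^4*e^(t)*e^(2*t^2) + 256*t^3*e^(t)*e^(2*t^2) + 480*t^2*e^(t)*e^(2*t^2) + 208*t*e^(t)*e^(2*t^2) + 73*e^(t)*e^(2*t^2)
d^5M/dt^5 = 1024*t^5*e^(t)*e^(2*t^2) + 1280*t^4*e^(t)*e^(2*t^2) + 3200*t^3*e^(t)*e^(2*t^2) + 2080*t^2*e^(t)*e^(2*t^2) + 1460*t*e^(t)*e^(2*t^2) + 281*e^(t)*e^(2*t^2)

E[X^5] = d^5M/dt^5 |_{t=0} = 281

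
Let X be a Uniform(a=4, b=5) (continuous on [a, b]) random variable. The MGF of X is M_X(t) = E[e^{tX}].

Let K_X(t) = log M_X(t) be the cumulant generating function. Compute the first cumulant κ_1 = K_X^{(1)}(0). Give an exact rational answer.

M_X(t) = (e^(5*t) - e^(4*t))/t
K_X(t) = log M_X(t) = -log(t) + log(e^(5*t) - e^(4*t))
dK/dt = (5*t*e^(t) - 4*t - e^(t) + 1)/(t*e^(t) - t)

κ_1 = dK/dt |_{t=0} = 9/2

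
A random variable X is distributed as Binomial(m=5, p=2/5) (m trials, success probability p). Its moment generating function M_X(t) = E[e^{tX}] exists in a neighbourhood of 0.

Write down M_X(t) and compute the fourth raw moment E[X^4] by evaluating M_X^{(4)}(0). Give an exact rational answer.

E[X^4] = d^4M/dt^4 |_{t=0} = 6314/125

M_X(t) = (2*e^(t)/5 + 3/5)^5
dM/dt = 32*e^(5*t)/625 + 192*e^(4*t)/625 + 432*e^(3*t)/625 + 432*e^(2*t)/625 + 162*e^(t)/625
d^2M/dt^2 = 32*e^(5*t)/125 + 768*e^(4*t)/625 + 1296*e^(3*t)/625 + 864*e^(2*t)/625 + 162*e^(t)/625
d^3M/dt^3 = 32*e^(5*t)/25 + 3072*e^(4*t)/625 + 3888*e^(3*t)/625 + 1728*e^(2*t)/625 + 162*e^(t)/625
d^4M/dt^4 = 32*e^(5*t)/5 + 12288*e^(4*t)/625 + 11664*e^(3*t)/625 + 3456*e^(2*t)/625 + 162*e^(t)/625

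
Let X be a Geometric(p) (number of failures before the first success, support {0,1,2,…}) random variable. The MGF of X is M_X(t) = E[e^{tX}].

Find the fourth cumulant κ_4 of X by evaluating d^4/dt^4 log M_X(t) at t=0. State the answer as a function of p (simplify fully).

M_X(t) = p/(-(1 - p)*e^(t) + 1)
K_X(t) = log M_X(t) = log(p) - log(-(1 - p)*e^(t) + 1)

κ_4 = K^(4)(0) = (-p^3 + 7*p^2 - 12*p + 6)/p^4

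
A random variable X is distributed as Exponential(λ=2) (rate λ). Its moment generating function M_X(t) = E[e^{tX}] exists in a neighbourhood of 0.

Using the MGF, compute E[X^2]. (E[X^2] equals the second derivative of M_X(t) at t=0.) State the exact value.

M_X(t) = 2/(2 - t)
D^2[M](t) = -4/(t^3 - 6*t^2 + 12*t - 8)

E[X^2] = D^2[M](0) = 1/2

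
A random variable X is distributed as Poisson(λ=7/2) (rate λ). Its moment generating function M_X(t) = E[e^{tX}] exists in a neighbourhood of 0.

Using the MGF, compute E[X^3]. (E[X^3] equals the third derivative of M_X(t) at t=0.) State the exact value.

E[X^3] = M^(3)(0) = 665/8

M_X(t) = e^(7*e^(t)/2 - 7/2)
M^(3)(t) = (343*e^(3*t)*e^(7*e^(t)/2) + 294*e^(2*t)*e^(7*e^(t)/2) + 28*e^(t)*e^(7*e^(t)/2))*e^(-7/2)/8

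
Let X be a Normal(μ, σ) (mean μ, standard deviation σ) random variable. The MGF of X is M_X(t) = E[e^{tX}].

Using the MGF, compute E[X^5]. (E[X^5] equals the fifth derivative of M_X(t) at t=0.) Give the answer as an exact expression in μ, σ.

M_X(t) = e^(μ*t + σ^2*t^2/2)
dM/dt = μ*e^(μ*t)*e^(σ^2*t^2/2) + σ^2*t*e^(μ*t)*e^(σ^2*t^2/2)
d^2M/dt^2 = μ^2*e^(μ*t)*e^(σ^2*t^2/2) + 2*μ*σ^2*t*e^(μ*t)*e^(σ^2*t^2/2) + σ^4*t^2*e^(μ*t)*e^(σ^2*t^2/2) + σ^2*e^(μ*t)*e^(σ^2*t^2/2)

E[X^5] = d^5M/dt^5 |_{t=0} = μ*(μ^4 + 10*μ^2*σ^2 + 15*σ^4)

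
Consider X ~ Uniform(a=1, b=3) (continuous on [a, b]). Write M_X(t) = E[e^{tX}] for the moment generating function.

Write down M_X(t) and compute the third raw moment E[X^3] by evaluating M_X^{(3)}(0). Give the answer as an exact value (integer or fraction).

E[X^3] = M^(3)(0) = 10

M_X(t) = (e^(3*t) - e^(t))/(2*t)
M^(3)(t) = (27*t^3*e^(3*t) - t^3*e^(t) - 27*t^2*e^(3*t) + 3*t^2*e^(t) + 18*t*e^(3*t) - 6*t*e^(t) - 6*e^(3*t) + 6*e^(t))/(2*t^4)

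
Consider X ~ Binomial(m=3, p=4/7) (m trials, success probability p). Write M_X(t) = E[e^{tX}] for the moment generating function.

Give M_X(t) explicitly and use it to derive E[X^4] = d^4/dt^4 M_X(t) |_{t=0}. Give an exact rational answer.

M_X(t) = (4*e^(t)/7 + 3/7)^3
M′(t) = 192*e^(3*t)/343 + 288*e^(2*t)/343 + 108*e^(t)/343
M′′(t) = 576*e^(3*t)/343 + 576*e^(2*t)/343 + 108*e^(t)/343
M′′′(t) = 1728*e^(3*t)/343 + 1152*e^(2*t)/343 + 108*e^(t)/343
M′′′′(t) = 5184*e^(3*t)/343 + 2304*e^(2*t)/343 + 108*e^(t)/343

E[X^4] = M′′′′(0) = 7596/343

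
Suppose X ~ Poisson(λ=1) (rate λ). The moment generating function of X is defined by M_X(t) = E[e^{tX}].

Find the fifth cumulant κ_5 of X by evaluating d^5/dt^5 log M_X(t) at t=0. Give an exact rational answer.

κ_5 = D^5[K](0) = 1

M_X(t) = e^(e^(t) - 1)
K_X(t) = log M_X(t) = e^(t) - 1
D^5[K](t) = e^(t)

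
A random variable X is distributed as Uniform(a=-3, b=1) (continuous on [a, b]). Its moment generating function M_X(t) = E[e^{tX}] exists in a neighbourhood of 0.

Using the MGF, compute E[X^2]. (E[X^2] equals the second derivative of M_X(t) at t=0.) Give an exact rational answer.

E[X^2] = M^(2)(0) = 7/3

M_X(t) = (e^(t) - e^(-3*t))/(4*t)
M^(2)(t) = (t^2*e^(4*t) - 9*t^2 - 2*t*e^(4*t) - 6*t + 2*e^(4*t) - 2)*e^(-3*t)/(4*t^3)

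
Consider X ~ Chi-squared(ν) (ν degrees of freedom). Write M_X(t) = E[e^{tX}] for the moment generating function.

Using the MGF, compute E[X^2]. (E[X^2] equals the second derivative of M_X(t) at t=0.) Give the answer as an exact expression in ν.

M_X(t) = (1 - 2*t)^(-ν/2)
D^2[M](t) = (ν^2 + 2*ν)/(4*t^2*(1 - 2*t)^(ν/2) - 4*t*(1 - 2*t)^(ν/2) + (1 - 2*t)^(ν/2))

E[X^2] = D^2[M](0) = ν*(ν + 2)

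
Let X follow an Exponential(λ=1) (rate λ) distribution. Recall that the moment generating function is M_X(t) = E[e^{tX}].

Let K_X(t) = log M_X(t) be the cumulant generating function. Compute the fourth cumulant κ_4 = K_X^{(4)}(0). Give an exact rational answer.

κ_4 = K′′′′(0) = 6

M_X(t) = 1/(1 - t)
K_X(t) = log M_X(t) = -log(1 - t)
K′(t) = -1/(t - 1)
K′′(t) = 1/(t^2 - 2*t + 1)
K′′′(t) = -2/(t^3 - 3*t^2 + 3*t - 1)
K′′′′(t) = 6/(t^4 - 4*t^3 + 6*t^2 - 4*t + 1)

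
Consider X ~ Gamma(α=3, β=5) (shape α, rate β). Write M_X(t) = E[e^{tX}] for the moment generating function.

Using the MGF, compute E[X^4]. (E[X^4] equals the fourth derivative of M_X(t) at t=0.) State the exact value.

E[X^4] = D^4[M](0) = 72/125

M_X(t) = 125/(5 - t)^3
D^4[M](t) = -45000/(t^7 - 35*t^6 + 525*t^5 - 4375*t^4 + 21875*t^3 - 65625*t^2 + 109375*t - 78125)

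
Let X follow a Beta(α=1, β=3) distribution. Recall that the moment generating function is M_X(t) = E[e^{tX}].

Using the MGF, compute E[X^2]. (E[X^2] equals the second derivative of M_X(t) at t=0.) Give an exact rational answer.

M_X(t) = ₁F₁(1; 4; t)
dM/dt = ₁F₁(2; 5; t)/4
d^2M/dt^2 = ₁F₁(3; 6; t)/10

E[X^2] = d^2M/dt^2 |_{t=0} = 1/10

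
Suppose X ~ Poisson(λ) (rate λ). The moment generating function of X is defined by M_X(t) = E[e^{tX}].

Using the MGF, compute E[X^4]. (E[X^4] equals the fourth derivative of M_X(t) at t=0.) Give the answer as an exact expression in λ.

E[X^4] = d^4M/dt^4 |_{t=0} = λ*(λ^3 + 6*λ^2 + 7*λ + 1)

M_X(t) = e^(λ*(e^(t) - 1))
dM/dt = λ*e^(-λ)*e^(t)*e^(λ*e^(t))
d^2M/dt^2 = (λ^2*e^(2*t)*e^(λ*e^(t)) + λ*e^(t)*e^(λ*e^(t)))*e^(-λ)
d^3M/dt^3 = (λ^3*e^(3*t)*e^(λ*e^(t)) + 3*λ^2*e^(2*t)*e^(λ*e^(t)) + λ*e^(t)*e^(λ*e^(t)))*e^(-λ)
d^4M/dt^4 = (λ^4*e^(4*t)*e^(λ*e^(t)) + 6*λ^3*e^(3*t)*e^(λ*e^(t)) + 7*λ^2*e^(2*t)*e^(λ*e^(t)) + λ*e^(t)*e^(λ*e^(t)))*e^(-λ)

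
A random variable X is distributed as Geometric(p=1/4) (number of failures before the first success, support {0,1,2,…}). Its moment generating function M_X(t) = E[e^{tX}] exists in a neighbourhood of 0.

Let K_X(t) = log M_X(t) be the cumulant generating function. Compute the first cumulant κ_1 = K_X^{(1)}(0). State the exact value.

κ_1 = K^(1)(0) = 3

M_X(t) = 1/(4*(1 - 3*e^(t)/4))
K_X(t) = log M_X(t) = -log(1 - 3*e^(t)/4) - 2*log(2)
K^(1)(t) = -3*e^(t)/(3*e^(t) - 4)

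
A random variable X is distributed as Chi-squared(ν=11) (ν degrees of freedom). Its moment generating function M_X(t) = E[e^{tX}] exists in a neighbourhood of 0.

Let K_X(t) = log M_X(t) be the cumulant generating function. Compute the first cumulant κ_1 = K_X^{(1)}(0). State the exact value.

κ_1 = dK/dt |_{t=0} = 11

M_X(t) = (1 - 2*t)^(-11/2)
K_X(t) = log M_X(t) = -11*log(1 - 2*t)/2
dK/dt = -11/(2*t - 1)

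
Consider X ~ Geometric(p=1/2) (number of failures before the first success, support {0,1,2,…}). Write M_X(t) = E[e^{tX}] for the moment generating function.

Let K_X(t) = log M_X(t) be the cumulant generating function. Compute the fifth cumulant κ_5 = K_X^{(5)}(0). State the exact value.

κ_5 = D^5[K](0) = 150

M_X(t) = 1/(2*(1 - e^(t)/2))
K_X(t) = log M_X(t) = -log(1 - e^(t)/2) - log(2)
D^5[K](t) = (-2*e^(4*t) - 44*e^(3*t) - 88*e^(2*t) - 16*e^(t))/(e^(5*t) - 10*e^(4*t) + 40*e^(3*t) - 80*e^(2*t) + 80*e^(t) - 32)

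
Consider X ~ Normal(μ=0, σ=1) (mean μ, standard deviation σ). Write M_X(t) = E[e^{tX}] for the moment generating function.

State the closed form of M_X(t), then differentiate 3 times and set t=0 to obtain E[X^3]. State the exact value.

E[X^3] = D^3[M](0) = 0

M_X(t) = e^(t^2/2)
D^3[M](t) = t^3*e^(t^2/2) + 3*t*e^(t^2/2)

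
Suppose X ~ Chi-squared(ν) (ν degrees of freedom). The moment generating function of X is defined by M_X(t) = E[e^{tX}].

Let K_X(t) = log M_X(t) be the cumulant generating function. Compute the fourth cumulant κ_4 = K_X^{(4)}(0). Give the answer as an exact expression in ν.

M_X(t) = (1 - 2*t)^(-ν/2)
K_X(t) = log M_X(t) = -ν*log(1 - 2*t)/2
dK/dt = -ν/(2*t - 1)
d^2K/dt^2 = 2*ν/(4*t^2 - 4*t + 1)
d^3K/dt^3 = -8*ν/(8*t^3 - 12*t^2 + 6*t - 1)
d^4K/dt^4 = 48*ν/(16*t^4 - 32*t^3 + 24*t^2 - 8*t + 1)

κ_4 = d^4K/dt^4 |_{t=0} = 48*ν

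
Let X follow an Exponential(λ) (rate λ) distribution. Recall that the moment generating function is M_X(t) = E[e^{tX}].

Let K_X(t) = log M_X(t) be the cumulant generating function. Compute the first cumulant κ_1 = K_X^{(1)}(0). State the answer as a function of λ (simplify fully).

M_X(t) = λ/(λ - t)
K_X(t) = log M_X(t) = log(λ) - log(λ - t)
K′(t) = -1/(-λ + t)

κ_1 = K′(0) = 1/λ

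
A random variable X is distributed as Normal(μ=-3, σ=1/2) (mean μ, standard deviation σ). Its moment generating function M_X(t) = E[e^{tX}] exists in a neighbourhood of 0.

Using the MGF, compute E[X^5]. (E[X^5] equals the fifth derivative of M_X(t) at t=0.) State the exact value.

E[X^5] = d^5M/dt^5 |_{t=0} = -5013/16

M_X(t) = e^(t^2/8 - 3*t)
dM/dt = t*e^(-3*t)*e^(t^2/8)/4 - 3*e^(-3*t)*e^(t^2/8)
d^2M/dt^2 = (t^2*e^(t^2/8) - 24*t*e^(t^2/8) + 148*e^(t^2/8))*e^(-3*t)/16
d^3M/dt^3 = (t^3*e^(t^2/8) - 36*t^2*e^(t^2/8) + 444*t*e^(t^2/8) - 1872*e^(t^2/8))*e^(-3*t)/64
d^4M/dt^4 = (t^4*e^(t^2/8) - 48*t^3*e^(t^2/8) + 888*t^2*e^(t^2/8) - 7488*t*e^(t^2/8) + 24240*e^(t^2/8))*e^(-3*t)/256
d^5M/dt^5 = (t^5*e^(t^2/8) - 60*t^4*e^(t^2/8) + 1480*t^3*e^(t^2/8) - 18720*t^2*e^(t^2/8) + 121200*t*e^(t^2/8) - 320832*e^(t^2/8))*e^(-3*t)/1024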